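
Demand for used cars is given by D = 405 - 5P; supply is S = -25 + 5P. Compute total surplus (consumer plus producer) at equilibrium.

Equilibrium: 405 - 5P = -25 + 5P gives P* = 43, Q* = 190.
Demand choke price: P = 81; supply starts at P = 5.
CS = ½(81 − 43)(190) = 3610; PS = ½(43 − 5)(190) = 3610.

Total surplus = 7220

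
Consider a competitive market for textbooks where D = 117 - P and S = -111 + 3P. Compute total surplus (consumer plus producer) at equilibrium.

Equilibrium: 117 - P = -111 + 3P gives P* = 57, Q* = 60.
Demand choke price: P = 117; supply starts at P = 37.
CS = ½(117 − 57)(60) = 1800; PS = ½(57 − 37)(60) = 600.

Total surplus = 2400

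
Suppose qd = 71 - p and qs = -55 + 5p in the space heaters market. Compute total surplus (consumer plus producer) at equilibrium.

Equilibrium: 71 - p = -55 + 5p gives p* = 21, q* = 50.
Demand choke price: p = 71; supply starts at p = 11.
CS = ½(71 − 21)(50) = 1250; PS = ½(21 − 11)(50) = 250.

Total surplus = 1500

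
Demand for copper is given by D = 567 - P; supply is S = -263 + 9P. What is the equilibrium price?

P* = 83

Set D = S: 567 - P = -263 + 9P.
830 = 10P, so P* = 83.
Q* = 567 − 1(83) = 484.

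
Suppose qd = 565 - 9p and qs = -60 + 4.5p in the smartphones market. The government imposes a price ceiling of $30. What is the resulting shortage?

Shortage = 220

Equilibrium price would be p* = 1250/27, so the ceiling at 30 binds.
At p = 30: qd = 565 − 9(30) = 295, qs = -60 + 4.5(30) = 75.
Shortage = 295 − 75 = 220.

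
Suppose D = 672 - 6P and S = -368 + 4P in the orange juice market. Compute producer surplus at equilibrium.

Equilibrium: 672 - 6P = -368 + 4P gives P* = 104, Q* = 48.
Supply starts at P = 92 (where S = 0).
PS = ½(104 − 92)(48) = 288.

Producer surplus = 288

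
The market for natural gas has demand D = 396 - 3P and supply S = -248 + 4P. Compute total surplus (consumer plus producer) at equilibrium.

Equilibrium: 396 - 3P = -248 + 4P gives P* = 92, Q* = 120.
Demand choke price: P = 132; supply starts at P = 62.
CS = ½(132 − 92)(120) = 2400; PS = ½(92 − 62)(120) = 1800.

Total surplus = 4200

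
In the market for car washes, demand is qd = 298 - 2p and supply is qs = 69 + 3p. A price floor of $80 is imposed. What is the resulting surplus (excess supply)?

Surplus = 171

Equilibrium price would be p* = 45.8, so the floor at 80 binds.
At p = 80: qd = 138, qs = 309.
Surplus = 309 − 138 = 171.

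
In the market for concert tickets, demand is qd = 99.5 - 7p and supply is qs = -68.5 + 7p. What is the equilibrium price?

p* = 12

Set qd = qs: 99.5 - 7p = -68.5 + 7p.
168 = 14p, so p* = 12.
q* = 99.5 − 7(12) = 15.5.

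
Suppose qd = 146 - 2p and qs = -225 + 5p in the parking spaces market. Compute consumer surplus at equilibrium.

Consumer surplus = 400

Equilibrium: 146 - 2p = -225 + 5p gives p* = 53, q* = 40.
Demand choke price (qd = 0): p = 73.
CS = ½(73 − 53)(40) = 400.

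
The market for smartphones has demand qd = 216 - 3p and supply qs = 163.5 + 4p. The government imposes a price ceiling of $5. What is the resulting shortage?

Shortage = 17.5

Equilibrium price would be p* = 7.5, so the ceiling at 5 binds.
At p = 5: qd = 216 − 3(5) = 201, qs = 163.5 + 4(5) = 183.5.
Shortage = 201 − 183.5 = 17.5.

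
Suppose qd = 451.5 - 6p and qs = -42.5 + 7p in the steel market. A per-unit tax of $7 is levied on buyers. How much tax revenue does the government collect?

Tax revenue = 36561/26

Pre-tax equilibrium: p* = 38, q* = 223.5.
Tax on buyers shifts demand to qd = 451.5 − 6(p + 7) = 409.5 - 6p.
409.5 - 6p = -42.5 + 7p gives seller price ps = 452/13; buyers pay pb = 452/13 + 7 = 543/13.
New quantity: q = 451.5 − 6(543/13) = 5223/26.
Revenue = 7 × 5223/26 = 36561/26.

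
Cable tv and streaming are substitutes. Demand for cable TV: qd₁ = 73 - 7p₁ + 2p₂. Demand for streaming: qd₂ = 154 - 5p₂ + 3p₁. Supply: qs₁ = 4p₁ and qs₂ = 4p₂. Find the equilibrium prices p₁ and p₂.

Market 1: 73 - 7p₁ + 2p₂ = 4p₁ → 11p₁ - 2p₂ = 73.
Market 2: 9p₂ - 3p₁ = 154.
Eliminating p₂: 9×(1) + 2×(2) gives 93p₁ = 965, so p₁ = 965/93.
Back-substitute into (2): p₂ = (154 + 3×965/93) / 9 = 1913/93.

p₁ = 965/93, p₂ = 1913/93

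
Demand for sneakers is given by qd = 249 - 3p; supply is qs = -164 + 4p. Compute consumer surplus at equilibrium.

Consumer surplus = 864

Equilibrium: 249 - 3p = -164 + 4p gives p* = 59, q* = 72.
Demand choke price (qd = 0): p = 83.
CS = ½(83 − 59)(72) = 864.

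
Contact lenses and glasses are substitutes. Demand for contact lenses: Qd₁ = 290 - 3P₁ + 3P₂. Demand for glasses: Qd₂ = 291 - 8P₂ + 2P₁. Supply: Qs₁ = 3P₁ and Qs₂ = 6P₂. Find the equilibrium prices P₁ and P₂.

Market 1: 290 - 3P₁ + 3P₂ = 3P₁ → 6P₁ - 3P₂ = 290.
Market 2: 14P₂ - 2P₁ = 291.
Eliminating P₂: 14×(1) + 3×(2) gives 78P₁ = 4933, so P₁ = 4933/78.
Back-substitute into (2): P₂ = (291 + 2×4933/78) / 14 = 1163/39.

P₁ = 4933/78, P₂ = 1163/39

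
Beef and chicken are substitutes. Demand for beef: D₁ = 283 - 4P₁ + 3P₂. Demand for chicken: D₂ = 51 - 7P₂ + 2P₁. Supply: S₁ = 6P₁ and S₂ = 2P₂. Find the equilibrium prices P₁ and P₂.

Market 1: 283 - 4P₁ + 3P₂ = 6P₁ → 10P₁ - 3P₂ = 283.
Market 2: 9P₂ - 2P₁ = 51.
Eliminating P₂: 9×(1) + 3×(2) gives 84P₁ = 2700, so P₁ = 225/7.
Back-substitute into (2): P₂ = (51 + 2×225/7) / 9 = 269/21.

P₁ = 225/7, P₂ = 269/21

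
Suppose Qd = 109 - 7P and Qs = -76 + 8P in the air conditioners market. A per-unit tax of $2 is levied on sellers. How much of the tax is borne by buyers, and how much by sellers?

Buyers bear 16/15, sellers bear 14/15

Pre-tax equilibrium: P* = 37/3, Q* = 68/3.
Tax on sellers shifts supply to Qs = -76 + 8(P − 2) = -92 + 8P.
109 - 7P = -92 + 8P gives buyer price Pb = 13.4; sellers receive Ps = 13.4 − 2 = 11.4.
New quantity: Q = 109 − 7(13.4) = 15.2.
Buyer burden = 13.4 − 37/3 = 16/15; seller burden = 37/3 − 11.4 = 14/15.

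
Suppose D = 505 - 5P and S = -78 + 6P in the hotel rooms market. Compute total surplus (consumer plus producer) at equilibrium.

Equilibrium: 505 - 5P = -78 + 6P gives P* = 53, Q* = 240.
Demand choke price: P = 101; supply starts at P = 13.
CS = ½(101 − 53)(240) = 5760; PS = ½(53 − 13)(240) = 4800.

Total surplus = 10560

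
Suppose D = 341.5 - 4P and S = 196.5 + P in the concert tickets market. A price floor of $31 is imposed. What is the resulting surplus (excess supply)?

Equilibrium price would be P* = 29, so the floor at 31 binds.
At P = 31: D = 217.5, S = 227.5.
Surplus = 227.5 − 217.5 = 10.

Surplus = 10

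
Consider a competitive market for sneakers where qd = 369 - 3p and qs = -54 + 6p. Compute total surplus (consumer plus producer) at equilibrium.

Total surplus = 12996

Equilibrium: 369 - 3p = -54 + 6p gives p* = 47, q* = 228.
Demand choke price: p = 123; supply starts at p = 9.
CS = ½(123 − 47)(228) = 8664; PS = ½(47 − 9)(228) = 4332.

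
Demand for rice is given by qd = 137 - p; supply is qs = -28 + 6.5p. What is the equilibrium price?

Set qd = qs: 137 - p = -28 + 6.5p.
165 = 7.5p, so p* = 22.
q* = 137 − 1(22) = 115.

p* = 22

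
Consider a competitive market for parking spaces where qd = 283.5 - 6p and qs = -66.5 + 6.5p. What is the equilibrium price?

p* = 28

Set qd = qs: 283.5 - 6p = -66.5 + 6.5p.
350 = 12.5p, so p* = 28.
q* = 283.5 − 6(28) = 115.5.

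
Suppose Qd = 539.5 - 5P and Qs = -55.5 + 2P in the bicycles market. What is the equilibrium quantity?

Set Qd = Qs: 539.5 - 5P = -55.5 + 2P.
595 = 7P, so P* = 85.
Q* = 539.5 − 5(85) = 114.5.

Q* = 114.5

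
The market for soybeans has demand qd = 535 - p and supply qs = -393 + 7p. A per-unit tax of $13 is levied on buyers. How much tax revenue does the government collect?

Pre-tax equilibrium: p* = 116, q* = 419.
Tax on buyers shifts demand to qd = 535 − 1(p + 13) = 522 - p.
522 - p = -393 + 7p gives seller price ps = 114.375; buyers pay pb = 114.375 + 13 = 127.375.
New quantity: q = 535 − 1(127.375) = 407.625.
Revenue = 13 × 407.625 = 5299.125.

Tax revenue = 5299.125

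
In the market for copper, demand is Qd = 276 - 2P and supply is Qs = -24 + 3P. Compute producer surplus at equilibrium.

Producer surplus = 4056

Equilibrium: 276 - 2P = -24 + 3P gives P* = 60, Q* = 156.
Supply starts at P = 8 (where Qs = 0).
PS = ½(60 − 8)(156) = 4056.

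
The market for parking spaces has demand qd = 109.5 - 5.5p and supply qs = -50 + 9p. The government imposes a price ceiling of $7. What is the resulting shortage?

Shortage = 58

Equilibrium price would be p* = 11, so the ceiling at 7 binds.
At p = 7: qd = 109.5 − 5.5(7) = 71, qs = -50 + 9(7) = 13.
Shortage = 71 − 13 = 58.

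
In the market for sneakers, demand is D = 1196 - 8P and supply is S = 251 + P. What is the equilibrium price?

Set D = S: 1196 - 8P = 251 + P.
945 = 9P, so P* = 105.
Q* = 1196 − 8(105) = 356.

P* = 105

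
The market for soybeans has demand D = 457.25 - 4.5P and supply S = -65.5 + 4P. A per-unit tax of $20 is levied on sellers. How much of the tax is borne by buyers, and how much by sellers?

Buyers bear 160/17, sellers bear 180/17

Pre-tax equilibrium: P* = 61.5, Q* = 180.5.
Tax on sellers shifts supply to S = -65.5 + 4(P − 20) = -145.5 + 4P.
457.25 - 4.5P = -145.5 + 4P gives buyer price Pb = 2411/34; sellers receive Ps = 2411/34 − 20 = 1731/34.
New quantity: Q = 457.25 − 4.5(2411/34) = 4697/34.
Buyer burden = 2411/34 − 61.5 = 160/17; seller burden = 61.5 − 1731/34 = 180/17.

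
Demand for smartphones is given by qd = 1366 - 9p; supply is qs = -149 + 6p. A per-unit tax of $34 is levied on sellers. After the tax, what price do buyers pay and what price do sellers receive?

Pre-tax equilibrium: p* = 101, q* = 457.
Tax on sellers shifts supply to qs = -149 + 6(p − 34) = -353 + 6p.
1366 - 9p = -353 + 6p gives buyer price pb = 114.6; sellers receive ps = 114.6 − 34 = 80.6.
New quantity: q = 1366 − 9(114.6) = 334.6.

Buyers pay $114.6, sellers receive $80.6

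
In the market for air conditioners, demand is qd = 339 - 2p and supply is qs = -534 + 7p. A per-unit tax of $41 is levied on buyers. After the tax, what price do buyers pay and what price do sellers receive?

Pre-tax equilibrium: p* = 97, q* = 145.
Tax on buyers shifts demand to qd = 339 − 2(p + 41) = 257 - 2p.
257 - 2p = -534 + 7p gives seller price ps = 791/9; buyers pay pb = 791/9 + 41 = 1160/9.
New quantity: q = 339 − 2(1160/9) = 731/9.

Buyers pay 1160/9, sellers receive 791/9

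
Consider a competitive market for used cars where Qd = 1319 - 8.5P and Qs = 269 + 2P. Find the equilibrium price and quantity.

P* = 100, Q* = 469

Set Qd = Qs: 1319 - 8.5P = 269 + 2P.
1050 = 10.5P, so P* = 100.
Q* = 1319 − 8.5(100) = 469.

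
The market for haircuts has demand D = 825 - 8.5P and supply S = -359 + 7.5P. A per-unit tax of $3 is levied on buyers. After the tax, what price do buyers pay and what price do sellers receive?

Buyers pay $75.40625, sellers receive $72.40625

Pre-tax equilibrium: P* = 74, Q* = 196.
Tax on buyers shifts demand to D = 825 − 8.5(P + 3) = 799.5 - 8.5P.
799.5 - 8.5P = -359 + 7.5P gives seller price Ps = 72.40625; buyers pay Pb = 72.40625 + 3 = 75.40625.
New quantity: Q = 825 − 8.5(75.40625) = 184.046875.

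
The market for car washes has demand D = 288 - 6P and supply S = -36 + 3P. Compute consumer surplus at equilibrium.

Consumer surplus = 432

Equilibrium: 288 - 6P = -36 + 3P gives P* = 36, Q* = 72.
Demand choke price (D = 0): P = 48.
CS = ½(48 − 36)(72) = 432.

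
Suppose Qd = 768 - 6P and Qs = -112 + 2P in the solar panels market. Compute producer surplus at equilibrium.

Producer surplus = 2916

Equilibrium: 768 - 6P = -112 + 2P gives P* = 110, Q* = 108.
Supply starts at P = 56 (where Qs = 0).
PS = ½(110 − 56)(108) = 2916.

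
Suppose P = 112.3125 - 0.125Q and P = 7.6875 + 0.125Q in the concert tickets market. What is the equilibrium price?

P* = 60

Set the two price expressions equal: 112.3125 - 0.125Q = 7.6875 + 0.125Q.
104.625 = 0.25Q, so Q* = 418.5.
P* = 112.3125 − (0.125)(418.5) = 60.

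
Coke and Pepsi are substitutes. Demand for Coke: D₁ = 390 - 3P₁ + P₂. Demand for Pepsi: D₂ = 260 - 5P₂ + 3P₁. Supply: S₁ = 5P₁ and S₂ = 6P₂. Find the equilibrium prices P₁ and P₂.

P₁ = 910/17, P₂ = 650/17

Market 1: 390 - 3P₁ + P₂ = 5P₁ → 8P₁ - P₂ = 390.
Market 2: 11P₂ - 3P₁ = 260.
Eliminating P₂: 11×(1) + 1×(2) gives 85P₁ = 4550, so P₁ = 910/17.
Back-substitute into (2): P₂ = (260 + 3×910/17) / 11 = 650/17.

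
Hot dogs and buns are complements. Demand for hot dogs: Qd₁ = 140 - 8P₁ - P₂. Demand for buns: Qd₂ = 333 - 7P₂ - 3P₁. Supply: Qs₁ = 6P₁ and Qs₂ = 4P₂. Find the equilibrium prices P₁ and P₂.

Market 1: 140 - 8P₁ - P₂ = 6P₁ → 14P₁ + P₂ = 140.
Market 2: 11P₂ + 3P₁ = 333.
Eliminating P₂: 11×(1) − 1×(2) gives 151P₁ = 1207, so P₁ = 1207/151.
Back-substitute into (2): P₂ = (333 − 3×1207/151) / 11 = 4242/151.

P₁ = 1207/151, P₂ = 4242/151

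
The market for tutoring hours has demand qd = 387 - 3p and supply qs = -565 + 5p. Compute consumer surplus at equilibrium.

Consumer surplus = 150

Equilibrium: 387 - 3p = -565 + 5p gives p* = 119, q* = 30.
Demand choke price (qd = 0): p = 129.
CS = ½(129 − 119)(30) = 150.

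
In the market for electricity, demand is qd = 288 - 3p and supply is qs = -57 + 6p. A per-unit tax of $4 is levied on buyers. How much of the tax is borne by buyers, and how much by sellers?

Pre-tax equilibrium: p* = 115/3, q* = 173.
Tax on buyers shifts demand to qd = 288 − 3(p + 4) = 276 - 3p.
276 - 3p = -57 + 6p gives seller price ps = 37; buyers pay pb = 37 + 4 = 41.
New quantity: q = 288 − 3(41) = 165.
Buyer burden = 41 − 115/3 = 8/3; seller burden = 115/3 − 37 = 4/3.

Buyers bear 8/3, sellers bear 4/3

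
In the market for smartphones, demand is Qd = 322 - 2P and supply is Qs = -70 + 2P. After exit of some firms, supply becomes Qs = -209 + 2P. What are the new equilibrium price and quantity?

P' = 132.75, Q' = 56.5

Original equilibrium: P* = 98, Q* = 126.
New equilibrium: 322 - 2P = -209 + 2P, so 531 = 4P and P' = 132.75; Q' = 322 − 2(132.75) = 56.5.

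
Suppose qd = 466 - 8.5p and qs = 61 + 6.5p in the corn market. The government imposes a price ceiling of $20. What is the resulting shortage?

Equilibrium price would be p* = 27, so the ceiling at 20 binds.
At p = 20: qd = 466 − 8.5(20) = 296, qs = 61 + 6.5(20) = 191.
Shortage = 296 − 191 = 105.

Shortage = 105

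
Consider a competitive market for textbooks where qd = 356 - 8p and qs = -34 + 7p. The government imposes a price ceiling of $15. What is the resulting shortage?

Equilibrium price would be p* = 26, so the ceiling at 15 binds.
At p = 15: qd = 356 − 8(15) = 236, qs = -34 + 7(15) = 71.
Shortage = 236 − 71 = 165.

Shortage = 165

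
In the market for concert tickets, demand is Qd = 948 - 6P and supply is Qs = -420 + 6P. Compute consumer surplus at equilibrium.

Equilibrium: 948 - 6P = -420 + 6P gives P* = 114, Q* = 264.
Demand choke price (Qd = 0): P = 158.
CS = ½(158 − 114)(264) = 5808.

Consumer surplus = 5808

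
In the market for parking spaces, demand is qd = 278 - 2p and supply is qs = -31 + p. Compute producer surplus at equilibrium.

Producer surplus = 2592

Equilibrium: 278 - 2p = -31 + p gives p* = 103, q* = 72.
Supply starts at p = 31 (where qs = 0).
PS = ½(103 − 31)(72) = 2592.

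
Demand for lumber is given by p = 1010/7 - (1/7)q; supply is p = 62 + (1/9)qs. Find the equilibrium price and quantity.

Set the two price expressions equal: 1010/7 - (1/7)q = 62 + (1/9)q.
576/7 = (16/63)q, so q* = 324.
p* = 1010/7 − (1/7)(324) = 98.

p* = 98, q* = 324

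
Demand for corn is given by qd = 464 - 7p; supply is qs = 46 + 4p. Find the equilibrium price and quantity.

Set qd = qs: 464 - 7p = 46 + 4p.
418 = 11p, so p* = 38.
q* = 464 − 7(38) = 198.

p* = 38, q* = 198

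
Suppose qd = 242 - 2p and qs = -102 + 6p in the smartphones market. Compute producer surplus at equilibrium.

Equilibrium: 242 - 2p = -102 + 6p gives p* = 43, q* = 156.
Supply starts at p = 17 (where qs = 0).
PS = ½(43 − 17)(156) = 2028.

Producer surplus = 2028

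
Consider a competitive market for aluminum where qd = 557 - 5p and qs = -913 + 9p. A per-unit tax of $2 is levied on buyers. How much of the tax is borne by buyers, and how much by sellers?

Pre-tax equilibrium: p* = 105, q* = 32.
Tax on buyers shifts demand to qd = 557 − 5(p + 2) = 547 - 5p.
547 - 5p = -913 + 9p gives seller price ps = 730/7; buyers pay pb = 730/7 + 2 = 744/7.
New quantity: q = 557 − 5(744/7) = 179/7.
Buyer burden = 744/7 − 105 = 9/7; seller burden = 105 − 730/7 = 5/7.

Buyers bear 9/7, sellers bear 5/7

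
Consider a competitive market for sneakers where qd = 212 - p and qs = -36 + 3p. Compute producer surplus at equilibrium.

Producer surplus = 3750

Equilibrium: 212 - p = -36 + 3p gives p* = 62, q* = 150.
Supply starts at p = 12 (where qs = 0).
PS = ½(62 − 12)(150) = 3750.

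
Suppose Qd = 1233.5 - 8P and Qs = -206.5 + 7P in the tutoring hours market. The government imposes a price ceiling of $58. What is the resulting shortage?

Equilibrium price would be P* = 96, so the ceiling at 58 binds.
At P = 58: Qd = 1233.5 − 8(58) = 769.5, Qs = -206.5 + 7(58) = 199.5.
Shortage = 769.5 − 199.5 = 570.

Shortage = 570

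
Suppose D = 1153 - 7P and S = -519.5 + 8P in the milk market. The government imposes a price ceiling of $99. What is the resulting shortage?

Shortage = 187.5

Equilibrium price would be P* = 111.5, so the ceiling at 99 binds.
At P = 99: D = 1153 − 7(99) = 460, S = -519.5 + 8(99) = 272.5.
Shortage = 460 − 272.5 = 187.5.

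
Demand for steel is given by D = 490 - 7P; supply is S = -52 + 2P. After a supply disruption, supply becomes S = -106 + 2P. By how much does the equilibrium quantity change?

ΔQ = -42

Original equilibrium: P* = 542/9, Q* = 616/9.
New equilibrium: 490 - 7P = -106 + 2P, so 596 = 9P and P' = 596/9; Q' = 490 − 7(596/9) = 238/9.
Change in quantity: 238/9 − 616/9 = -42.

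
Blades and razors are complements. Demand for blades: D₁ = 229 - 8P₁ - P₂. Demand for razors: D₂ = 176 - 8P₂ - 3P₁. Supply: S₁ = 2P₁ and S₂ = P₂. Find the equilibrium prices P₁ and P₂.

Market 1: 229 - 8P₁ - P₂ = 2P₁ → 10P₁ + P₂ = 229.
Market 2: 9P₂ + 3P₁ = 176.
Eliminating P₂: 9×(1) − 1×(2) gives 87P₁ = 1885, so P₁ = 65/3.
Back-substitute into (2): P₂ = (176 − 3×65/3) / 9 = 37/3.

P₁ = 65/3, P₂ = 37/3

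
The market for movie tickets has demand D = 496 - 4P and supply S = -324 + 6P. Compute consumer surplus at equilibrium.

Consumer surplus = 3528

Equilibrium: 496 - 4P = -324 + 6P gives P* = 82, Q* = 168.
Demand choke price (D = 0): P = 124.
CS = ½(124 − 82)(168) = 3528.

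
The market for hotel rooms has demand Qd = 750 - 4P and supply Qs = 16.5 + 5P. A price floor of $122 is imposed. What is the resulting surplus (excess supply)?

Surplus = 364.5

Equilibrium price would be P* = 81.5, so the floor at 122 binds.
At P = 122: Qd = 262, Qs = 626.5.
Surplus = 626.5 − 262 = 364.5.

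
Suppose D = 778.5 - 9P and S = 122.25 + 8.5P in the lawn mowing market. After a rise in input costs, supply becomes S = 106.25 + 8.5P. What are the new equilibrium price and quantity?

Original equilibrium: P* = 37.5, Q* = 441.
New equilibrium: 778.5 - 9P = 106.25 + 8.5P, so 672.25 = 17.5P and P' = 2689/70; Q' = 778.5 − 9(2689/70) = 15147/35.

P' = 2689/70, Q' = 15147/35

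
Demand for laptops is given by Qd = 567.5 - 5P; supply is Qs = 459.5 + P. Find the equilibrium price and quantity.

P* = 18, Q* = 477.5

Set Qd = Qs: 567.5 - 5P = 459.5 + P.
108 = 6P, so P* = 18.
Q* = 567.5 − 5(18) = 477.5.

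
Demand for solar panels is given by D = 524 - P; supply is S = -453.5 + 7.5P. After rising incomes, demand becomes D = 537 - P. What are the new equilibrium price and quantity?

Original equilibrium: P* = 115, Q* = 409.
New equilibrium: 537 - P = -453.5 + 7.5P, so 990.5 = 8.5P and P' = 1981/17; Q' = 537 − 1(1981/17) = 7148/17.

P' = 1981/17, Q' = 7148/17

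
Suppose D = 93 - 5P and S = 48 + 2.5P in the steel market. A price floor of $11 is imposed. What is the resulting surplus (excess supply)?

Equilibrium price would be P* = 6, so the floor at 11 binds.
At P = 11: D = 38, S = 75.5.
Surplus = 75.5 − 38 = 37.5.

Surplus = 37.5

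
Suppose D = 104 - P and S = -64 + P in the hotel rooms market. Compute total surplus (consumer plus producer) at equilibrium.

Equilibrium: 104 - P = -64 + P gives P* = 84, Q* = 20.
Demand choke price: P = 104; supply starts at P = 64.
CS = ½(104 − 84)(20) = 200; PS = ½(84 − 64)(20) = 200.

Total surplus = 400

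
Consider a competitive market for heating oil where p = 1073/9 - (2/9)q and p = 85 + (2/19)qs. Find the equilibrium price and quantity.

p* = 96, q* = 104.5

Set the two price expressions equal: 1073/9 - (2/9)q = 85 + (2/19)q.
308/9 = (56/171)q, so q* = 104.5.
p* = 1073/9 − (2/9)(104.5) = 96.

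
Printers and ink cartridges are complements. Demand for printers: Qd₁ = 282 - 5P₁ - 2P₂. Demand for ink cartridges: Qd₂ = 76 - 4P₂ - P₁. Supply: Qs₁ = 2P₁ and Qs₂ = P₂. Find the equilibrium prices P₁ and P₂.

P₁ = 1258/33, P₂ = 250/33

Market 1: 282 - 5P₁ - 2P₂ = 2P₁ → 7P₁ + 2P₂ = 282.
Market 2: 5P₂ + P₁ = 76.
Eliminating P₂: 5×(1) − 2×(2) gives 33P₁ = 1258, so P₁ = 1258/33.
Back-substitute into (2): P₂ = (76 − 1×1258/33) / 5 = 250/33.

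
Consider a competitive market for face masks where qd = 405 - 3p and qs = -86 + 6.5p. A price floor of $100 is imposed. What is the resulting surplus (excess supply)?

Surplus = 459

Equilibrium price would be p* = 982/19, so the floor at 100 binds.
At p = 100: qd = 105, qs = 564.
Surplus = 564 − 105 = 459.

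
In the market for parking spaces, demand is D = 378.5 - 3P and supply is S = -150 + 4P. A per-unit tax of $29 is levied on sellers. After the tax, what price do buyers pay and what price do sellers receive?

Buyers pay 1289/14, sellers receive 883/14

Pre-tax equilibrium: P* = 75.5, Q* = 152.
Tax on sellers shifts supply to S = -150 + 4(P − 29) = -266 + 4P.
378.5 - 3P = -266 + 4P gives buyer price Pb = 1289/14; sellers receive Ps = 1289/14 − 29 = 883/14.
New quantity: Q = 378.5 − 3(1289/14) = 716/7.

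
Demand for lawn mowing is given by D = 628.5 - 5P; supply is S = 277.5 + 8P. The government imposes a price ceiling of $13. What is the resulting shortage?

Shortage = 182

Equilibrium price would be P* = 27, so the ceiling at 13 binds.
At P = 13: D = 628.5 − 5(13) = 563.5, S = 277.5 + 8(13) = 381.5.
Shortage = 563.5 − 381.5 = 182.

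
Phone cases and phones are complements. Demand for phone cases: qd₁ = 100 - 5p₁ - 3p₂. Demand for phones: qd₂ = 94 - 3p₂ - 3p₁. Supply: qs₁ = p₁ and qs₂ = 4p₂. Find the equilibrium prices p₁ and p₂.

Market 1: 100 - 5p₁ - 3p₂ = p₁ → 6p₁ + 3p₂ = 100.
Market 2: 7p₂ + 3p₁ = 94.
Eliminating p₂: 7×(1) − 3×(2) gives 33p₁ = 418, so p₁ = 38/3.
Back-substitute into (2): p₂ = (94 − 3×38/3) / 7 = 8.

p₁ = 38/3, p₂ = 8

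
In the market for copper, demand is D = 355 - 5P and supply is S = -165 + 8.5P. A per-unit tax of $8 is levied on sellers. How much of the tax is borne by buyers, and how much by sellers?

Buyers bear 136/27, sellers bear 80/27

Pre-tax equilibrium: P* = 1040/27, Q* = 4385/27.
Tax on sellers shifts supply to S = -165 + 8.5(P − 8) = -233 + 8.5P.
355 - 5P = -233 + 8.5P gives buyer price Pb = 392/9; sellers receive Ps = 392/9 − 8 = 320/9.
New quantity: Q = 355 − 5(392/9) = 1235/9.
Buyer burden = 392/9 − 1040/27 = 136/27; seller burden = 1040/27 − 320/9 = 80/27.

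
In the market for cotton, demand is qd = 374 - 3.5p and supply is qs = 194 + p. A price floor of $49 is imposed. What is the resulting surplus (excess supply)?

Surplus = 40.5

Equilibrium price would be p* = 40, so the floor at 49 binds.
At p = 49: qd = 202.5, qs = 243.
Surplus = 243 − 202.5 = 40.5.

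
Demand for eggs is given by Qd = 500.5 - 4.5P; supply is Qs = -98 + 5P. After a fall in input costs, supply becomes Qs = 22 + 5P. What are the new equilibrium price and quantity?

Original equilibrium: P* = 63, Q* = 217.
New equilibrium: 500.5 - 4.5P = 22 + 5P, so 478.5 = 9.5P and P' = 957/19; Q' = 500.5 − 4.5(957/19) = 5203/19.

P' = 957/19, Q' = 5203/19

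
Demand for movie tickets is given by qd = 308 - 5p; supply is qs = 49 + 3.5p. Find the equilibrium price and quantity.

p* = 518/17, q* = 2646/17

Set qd = qs: 308 - 5p = 49 + 3.5p.
259 = 8.5p, so p* = 518/17.
q* = 308 − 5(518/17) = 2646/17.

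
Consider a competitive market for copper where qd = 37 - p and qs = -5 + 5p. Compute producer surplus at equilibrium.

Producer surplus = 90

Equilibrium: 37 - p = -5 + 5p gives p* = 7, q* = 30.
Supply starts at p = 1 (where qs = 0).
PS = ½(7 − 1)(30) = 90.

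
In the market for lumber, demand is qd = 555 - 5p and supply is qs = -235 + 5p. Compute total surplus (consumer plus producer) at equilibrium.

Equilibrium: 555 - 5p = -235 + 5p gives p* = 79, q* = 160.
Demand choke price: p = 111; supply starts at p = 47.
CS = ½(111 − 79)(160) = 2560; PS = ½(79 − 47)(160) = 2560.

Total surplus = 5120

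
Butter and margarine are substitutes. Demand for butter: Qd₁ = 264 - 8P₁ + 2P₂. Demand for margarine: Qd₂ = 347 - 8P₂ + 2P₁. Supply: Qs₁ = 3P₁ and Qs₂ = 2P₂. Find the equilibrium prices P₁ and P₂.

Market 1: 264 - 8P₁ + 2P₂ = 3P₁ → 11P₁ - 2P₂ = 264.
Market 2: 10P₂ - 2P₁ = 347.
Eliminating P₂: 10×(1) + 2×(2) gives 106P₁ = 3334, so P₁ = 1667/53.
Back-substitute into (2): P₂ = (347 + 2×1667/53) / 10 = 4345/106.

P₁ = 1667/53, P₂ = 4345/106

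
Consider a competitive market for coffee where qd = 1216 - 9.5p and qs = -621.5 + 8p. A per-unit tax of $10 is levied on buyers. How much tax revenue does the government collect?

Pre-tax equilibrium: p* = 105, q* = 218.5.
Tax on buyers shifts demand to qd = 1216 − 9.5(p + 10) = 1121 - 9.5p.
1121 - 9.5p = -621.5 + 8p gives seller price ps = 697/7; buyers pay pb = 697/7 + 10 = 767/7.
New quantity: q = 1216 − 9.5(767/7) = 2451/14.
Revenue = 10 × 2451/14 = 12255/7.

Tax revenue = 12255/7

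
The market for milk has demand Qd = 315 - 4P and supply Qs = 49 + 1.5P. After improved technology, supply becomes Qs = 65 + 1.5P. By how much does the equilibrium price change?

ΔP = -32/11

Original equilibrium: P* = 532/11, Q* = 1337/11.
New equilibrium: 315 - 4P = 65 + 1.5P, so 250 = 5.5P and P' = 500/11; Q' = 315 − 4(500/11) = 1465/11.
Change in price: 500/11 − 532/11 = -32/11.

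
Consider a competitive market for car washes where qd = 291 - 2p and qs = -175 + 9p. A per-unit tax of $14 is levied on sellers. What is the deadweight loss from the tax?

Deadweight loss = 1764/11

Pre-tax equilibrium: p* = 466/11, q* = 2269/11.
Tax on sellers shifts supply to qs = -175 + 9(p − 14) = -301 + 9p.
291 - 2p = -301 + 9p gives buyer price pb = 592/11; sellers receive ps = 592/11 − 14 = 438/11.
New quantity: q = 291 − 2(592/11) = 2017/11.
DWL = ½ × 14 × (2269/11 − 2017/11) = 1764/11.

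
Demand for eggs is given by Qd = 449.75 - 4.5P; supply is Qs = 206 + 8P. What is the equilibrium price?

Set Qd = Qs: 449.75 - 4.5P = 206 + 8P.
243.75 = 12.5P, so P* = 19.5.
Q* = 449.75 − 4.5(19.5) = 362.

P* = 19.5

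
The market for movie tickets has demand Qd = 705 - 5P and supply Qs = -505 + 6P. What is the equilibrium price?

P* = 110

Set Qd = Qs: 705 - 5P = -505 + 6P.
1210 = 11P, so P* = 110.
Q* = 705 − 5(110) = 155.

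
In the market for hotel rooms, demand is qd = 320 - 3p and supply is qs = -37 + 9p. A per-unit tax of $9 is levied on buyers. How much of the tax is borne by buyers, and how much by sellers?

Buyers bear $6.75, sellers bear $2.25

Pre-tax equilibrium: p* = 29.75, q* = 230.75.
Tax on buyers shifts demand to qd = 320 − 3(p + 9) = 293 - 3p.
293 - 3p = -37 + 9p gives seller price ps = 27.5; buyers pay pb = 27.5 + 9 = 36.5.
New quantity: q = 320 − 3(36.5) = 210.5.
Buyer burden = 36.5 − 29.75 = 6.75; seller burden = 29.75 − 27.5 = 2.25.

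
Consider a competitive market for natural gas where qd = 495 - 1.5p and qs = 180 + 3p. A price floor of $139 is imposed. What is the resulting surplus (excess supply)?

Surplus = 310.5

Equilibrium price would be p* = 70, so the floor at 139 binds.
At p = 139: qd = 286.5, qs = 597.
Surplus = 597 − 286.5 = 310.5.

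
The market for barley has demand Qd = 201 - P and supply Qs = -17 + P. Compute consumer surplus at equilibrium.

Equilibrium: 201 - P = -17 + P gives P* = 109, Q* = 92.
Demand choke price (Qd = 0): P = 201.
CS = ½(201 − 109)(92) = 4232.

Consumer surplus = 4232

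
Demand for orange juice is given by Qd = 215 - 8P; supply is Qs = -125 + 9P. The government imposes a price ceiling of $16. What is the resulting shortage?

Equilibrium price would be P* = 20, so the ceiling at 16 binds.
At P = 16: Qd = 215 − 8(16) = 87, Qs = -125 + 9(16) = 19.
Shortage = 87 − 19 = 68.

Shortage = 68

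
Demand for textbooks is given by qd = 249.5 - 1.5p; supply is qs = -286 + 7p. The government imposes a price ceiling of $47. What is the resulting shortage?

Equilibrium price would be p* = 63, so the ceiling at 47 binds.
At p = 47: qd = 249.5 − 1.5(47) = 179, qs = -286 + 7(47) = 43.
Shortage = 179 − 43 = 136.

Shortage = 136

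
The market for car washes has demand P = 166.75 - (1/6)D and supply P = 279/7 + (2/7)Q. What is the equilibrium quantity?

Set the two price expressions equal: 166.75 - (1/6)Q = 279/7 + (2/7)Q.
3553/28 = (19/42)Q, so Q* = 280.5.
P* = 166.75 − (1/6)(280.5) = 120.

Q* = 280.5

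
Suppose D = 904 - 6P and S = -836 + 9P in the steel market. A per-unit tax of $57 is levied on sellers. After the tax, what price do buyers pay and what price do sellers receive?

Pre-tax equilibrium: P* = 116, Q* = 208.
Tax on sellers shifts supply to S = -836 + 9(P − 57) = -1349 + 9P.
904 - 6P = -1349 + 9P gives buyer price Pb = 150.2; sellers receive Ps = 150.2 − 57 = 93.2.
New quantity: Q = 904 − 6(150.2) = 2.8.

Buyers pay $150.2, sellers receive $93.2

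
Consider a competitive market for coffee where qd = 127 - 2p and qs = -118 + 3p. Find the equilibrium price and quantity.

Set qd = qs: 127 - 2p = -118 + 3p.
245 = 5p, so p* = 49.
q* = 127 − 2(49) = 29.

p* = 49, q* = 29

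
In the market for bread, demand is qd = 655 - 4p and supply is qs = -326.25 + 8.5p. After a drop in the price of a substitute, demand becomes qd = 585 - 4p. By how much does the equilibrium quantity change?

Δq = -47.6

Original equilibrium: p* = 78.5, q* = 341.
New equilibrium: 585 - 4p = -326.25 + 8.5p, so 911.25 = 12.5p and p' = 72.9; q' = 585 − 4(72.9) = 293.4.
Change in quantity: 293.4 − 341 = -47.6.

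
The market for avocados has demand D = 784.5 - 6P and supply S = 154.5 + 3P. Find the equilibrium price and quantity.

Set D = S: 784.5 - 6P = 154.5 + 3P.
630 = 9P, so P* = 70.
Q* = 784.5 − 6(70) = 364.5.

P* = 70, Q* = 364.5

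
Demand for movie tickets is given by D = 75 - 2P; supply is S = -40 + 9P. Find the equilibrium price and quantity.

Set D = S: 75 - 2P = -40 + 9P.
115 = 11P, so P* = 115/11.
Q* = 75 − 2(115/11) = 595/11.

P* = 115/11, Q* = 595/11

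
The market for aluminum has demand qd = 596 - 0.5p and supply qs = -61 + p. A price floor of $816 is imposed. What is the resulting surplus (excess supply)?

Surplus = 567

Equilibrium price would be p* = 438, so the floor at 816 binds.
At p = 816: qd = 188, qs = 755.
Surplus = 755 − 188 = 567.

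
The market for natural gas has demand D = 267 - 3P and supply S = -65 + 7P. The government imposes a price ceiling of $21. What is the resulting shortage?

Shortage = 122

Equilibrium price would be P* = 33.2, so the ceiling at 21 binds.
At P = 21: D = 267 − 3(21) = 204, S = -65 + 7(21) = 82.
Shortage = 204 − 82 = 122.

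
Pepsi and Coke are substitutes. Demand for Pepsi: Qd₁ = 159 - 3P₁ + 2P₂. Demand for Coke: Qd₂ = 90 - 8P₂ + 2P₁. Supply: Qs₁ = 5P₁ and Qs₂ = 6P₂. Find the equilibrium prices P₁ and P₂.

Market 1: 159 - 3P₁ + 2P₂ = 5P₁ → 8P₁ - 2P₂ = 159.
Market 2: 14P₂ - 2P₁ = 90.
Eliminating P₂: 14×(1) + 2×(2) gives 108P₁ = 2406, so P₁ = 401/18.
Back-substitute into (2): P₂ = (90 + 2×401/18) / 14 = 173/18.

P₁ = 401/18, P₂ = 173/18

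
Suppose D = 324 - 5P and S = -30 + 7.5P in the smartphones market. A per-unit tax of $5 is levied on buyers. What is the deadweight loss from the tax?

Pre-tax equilibrium: P* = 28.32, Q* = 182.4.
Tax on buyers shifts demand to D = 324 − 5(P + 5) = 299 - 5P.
299 - 5P = -30 + 7.5P gives seller price Ps = 26.32; buyers pay Pb = 26.32 + 5 = 31.32.
New quantity: Q = 324 − 5(31.32) = 167.4.
DWL = ½ × 5 × (182.4 − 167.4) = 37.5.

Deadweight loss = 37.5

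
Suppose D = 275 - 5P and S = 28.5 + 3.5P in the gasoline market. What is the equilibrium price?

P* = 29

Set D = S: 275 - 5P = 28.5 + 3.5P.
246.5 = 8.5P, so P* = 29.
Q* = 275 − 5(29) = 130.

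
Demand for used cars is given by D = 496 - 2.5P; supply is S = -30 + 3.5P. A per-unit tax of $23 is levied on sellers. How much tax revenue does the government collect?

Pre-tax equilibrium: P* = 263/3, Q* = 1661/6.
Tax on sellers shifts supply to S = -30 + 3.5(P − 23) = -110.5 + 3.5P.
496 - 2.5P = -110.5 + 3.5P gives buyer price Pb = 1213/12; sellers receive Ps = 1213/12 − 23 = 937/12.
New quantity: Q = 496 − 2.5(1213/12) = 5839/24.
Revenue = 23 × 5839/24 = 134297/24.

Tax revenue = 134297/24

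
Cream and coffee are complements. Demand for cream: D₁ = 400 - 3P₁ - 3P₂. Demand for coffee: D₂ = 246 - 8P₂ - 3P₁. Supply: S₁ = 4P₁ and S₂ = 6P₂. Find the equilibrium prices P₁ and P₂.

Market 1: 400 - 3P₁ - 3P₂ = 4P₁ → 7P₁ + 3P₂ = 400.
Market 2: 14P₂ + 3P₁ = 246.
Eliminating P₂: 14×(1) − 3×(2) gives 89P₁ = 4862, so P₁ = 4862/89.
Back-substitute into (2): P₂ = (246 − 3×4862/89) / 14 = 522/89.

P₁ = 4862/89, P₂ = 522/89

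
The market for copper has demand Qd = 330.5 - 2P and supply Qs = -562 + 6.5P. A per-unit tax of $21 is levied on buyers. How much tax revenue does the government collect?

Tax revenue = 63105/34

Pre-tax equilibrium: P* = 105, Q* = 120.5.
Tax on buyers shifts demand to Qd = 330.5 − 2(P + 21) = 288.5 - 2P.
288.5 - 2P = -562 + 6.5P gives seller price Ps = 1701/17; buyers pay Pb = 1701/17 + 21 = 2058/17.
New quantity: Q = 330.5 − 2(2058/17) = 3005/34.
Revenue = 21 × 3005/34 = 63105/34.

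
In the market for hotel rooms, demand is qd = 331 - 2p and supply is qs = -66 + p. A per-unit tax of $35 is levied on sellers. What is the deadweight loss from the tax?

Pre-tax equilibrium: p* = 397/3, q* = 199/3.
Tax on sellers shifts supply to qs = -66 + 1(p − 35) = -101 + p.
331 - 2p = -101 + p gives buyer price pb = 144; sellers receive ps = 144 − 35 = 109.
New quantity: q = 331 − 2(144) = 43.
DWL = ½ × 35 × (199/3 − 43) = 1225/3.

Deadweight loss = 1225/3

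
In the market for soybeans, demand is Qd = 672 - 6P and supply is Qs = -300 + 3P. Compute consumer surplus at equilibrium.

Consumer surplus = 48

Equilibrium: 672 - 6P = -300 + 3P gives P* = 108, Q* = 24.
Demand choke price (Qd = 0): P = 112.
CS = ½(112 − 108)(24) = 48.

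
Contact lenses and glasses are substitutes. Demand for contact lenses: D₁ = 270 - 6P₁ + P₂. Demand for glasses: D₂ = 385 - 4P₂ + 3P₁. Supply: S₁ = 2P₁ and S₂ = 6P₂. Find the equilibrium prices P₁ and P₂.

P₁ = 3085/77, P₂ = 3890/77

Market 1: 270 - 6P₁ + P₂ = 2P₁ → 8P₁ - P₂ = 270.
Market 2: 10P₂ - 3P₁ = 385.
Eliminating P₂: 10×(1) + 1×(2) gives 77P₁ = 3085, so P₁ = 3085/77.
Back-substitute into (2): P₂ = (385 + 3×3085/77) / 10 = 3890/77.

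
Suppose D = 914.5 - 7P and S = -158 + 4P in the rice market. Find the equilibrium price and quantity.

Set D = S: 914.5 - 7P = -158 + 4P.
1072.5 = 11P, so P* = 97.5.
Q* = 914.5 − 7(97.5) = 232.

P* = 97.5, Q* = 232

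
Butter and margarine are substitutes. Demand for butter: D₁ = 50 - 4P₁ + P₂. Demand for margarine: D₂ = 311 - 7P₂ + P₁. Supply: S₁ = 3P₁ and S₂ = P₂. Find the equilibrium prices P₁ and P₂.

Market 1: 50 - 4P₁ + P₂ = 3P₁ → 7P₁ - P₂ = 50.
Market 2: 8P₂ - P₁ = 311.
Eliminating P₂: 8×(1) + 1×(2) gives 55P₁ = 711, so P₁ = 711/55.
Back-substitute into (2): P₂ = (311 + 1×711/55) / 8 = 2227/55.

P₁ = 711/55, P₂ = 2227/55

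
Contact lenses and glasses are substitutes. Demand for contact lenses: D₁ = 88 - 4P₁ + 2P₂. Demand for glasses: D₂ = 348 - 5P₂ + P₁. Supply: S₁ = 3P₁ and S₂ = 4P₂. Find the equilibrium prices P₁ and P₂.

Market 1: 88 - 4P₁ + 2P₂ = 3P₁ → 7P₁ - 2P₂ = 88.
Market 2: 9P₂ - P₁ = 348.
Eliminating P₂: 9×(1) + 2×(2) gives 61P₁ = 1488, so P₁ = 1488/61.
Back-substitute into (2): P₂ = (348 + 1×1488/61) / 9 = 2524/61.

P₁ = 1488/61, P₂ = 2524/61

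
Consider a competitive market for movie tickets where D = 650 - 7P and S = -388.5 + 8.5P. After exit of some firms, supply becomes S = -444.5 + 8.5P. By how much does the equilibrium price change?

ΔP = 112/31

Original equilibrium: P* = 67, Q* = 181.
New equilibrium: 650 - 7P = -444.5 + 8.5P, so 1094.5 = 15.5P and P' = 2189/31; Q' = 650 − 7(2189/31) = 4827/31.
Change in price: 2189/31 − 67 = 112/31.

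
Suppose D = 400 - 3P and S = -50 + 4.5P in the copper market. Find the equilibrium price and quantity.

P* = 60, Q* = 220

Set D = S: 400 - 3P = -50 + 4.5P.
450 = 7.5P, so P* = 60.
Q* = 400 − 3(60) = 220.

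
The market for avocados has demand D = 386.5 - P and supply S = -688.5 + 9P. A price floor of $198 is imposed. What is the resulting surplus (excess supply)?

Equilibrium price would be P* = 107.5, so the floor at 198 binds.
At P = 198: D = 188.5, S = 1093.5.
Surplus = 1093.5 − 188.5 = 905.

Surplus = 905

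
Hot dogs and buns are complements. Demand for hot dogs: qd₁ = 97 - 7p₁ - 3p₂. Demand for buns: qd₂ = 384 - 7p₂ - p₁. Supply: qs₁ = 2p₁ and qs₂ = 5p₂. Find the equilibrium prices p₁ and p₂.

Market 1: 97 - 7p₁ - 3p₂ = 2p₁ → 9p₁ + 3p₂ = 97.
Market 2: 12p₂ + p₁ = 384.
Eliminating p₂: 12×(1) − 3×(2) gives 105p₁ = 12, so p₁ = 4/35.
Back-substitute into (2): p₂ = (384 − 1×4/35) / 12 = 3359/105.

p₁ = 4/35, p₂ = 3359/105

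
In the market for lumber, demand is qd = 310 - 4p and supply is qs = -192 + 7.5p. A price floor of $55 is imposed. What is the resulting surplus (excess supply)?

Surplus = 130.5

Equilibrium price would be p* = 1004/23, so the floor at 55 binds.
At p = 55: qd = 90, qs = 220.5.
Surplus = 220.5 − 90 = 130.5.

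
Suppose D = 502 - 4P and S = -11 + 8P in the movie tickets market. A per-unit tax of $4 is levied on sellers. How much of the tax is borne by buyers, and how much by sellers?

Pre-tax equilibrium: P* = 42.75, Q* = 331.
Tax on sellers shifts supply to S = -11 + 8(P − 4) = -43 + 8P.
502 - 4P = -43 + 8P gives buyer price Pb = 545/12; sellers receive Ps = 545/12 − 4 = 497/12.
New quantity: Q = 502 − 4(545/12) = 961/3.
Buyer burden = 545/12 − 42.75 = 8/3; seller burden = 42.75 − 497/12 = 4/3.

Buyers bear 8/3, sellers bear 4/3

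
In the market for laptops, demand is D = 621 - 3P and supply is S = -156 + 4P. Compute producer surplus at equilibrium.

Producer surplus = 10368

Equilibrium: 621 - 3P = -156 + 4P gives P* = 111, Q* = 288.
Supply starts at P = 39 (where S = 0).
PS = ½(111 − 39)(288) = 10368.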